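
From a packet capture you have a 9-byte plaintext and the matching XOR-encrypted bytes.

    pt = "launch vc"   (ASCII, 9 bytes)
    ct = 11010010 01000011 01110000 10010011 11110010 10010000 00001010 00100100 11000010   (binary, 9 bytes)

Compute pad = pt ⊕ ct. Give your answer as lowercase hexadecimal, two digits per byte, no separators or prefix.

be2205fd91f82a52a1

Since ct = pt ⊕ pad, XORing both sides with pt gives pad = pt ⊕ ct.
6c XOR d2 = be
61 XOR 43 = 22
75 XOR 70 = 05
6e XOR 93 = fd
63 XOR f2 = 91
68 XOR 90 = f8
20 XOR 0a = 2a
76 XOR 24 = 52
63 XOR c2 = a1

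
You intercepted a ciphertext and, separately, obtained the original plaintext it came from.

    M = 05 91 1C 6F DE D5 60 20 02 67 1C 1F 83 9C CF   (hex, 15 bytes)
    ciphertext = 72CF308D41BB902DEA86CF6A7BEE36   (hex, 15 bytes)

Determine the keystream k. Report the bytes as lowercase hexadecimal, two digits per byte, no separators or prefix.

Since ciphertext = M ⊕ k, XORing both sides with M gives k = M ⊕ ciphertext.
byte 0: 05 ⊕ 72 = 77
byte 1: 91 ⊕ cf = 5e
byte 2: 1c ⊕ 30 = 2c
byte 3: 6f ⊕ 8d = e2
byte 4: de ⊕ 41 = 9f
byte 5: d5 ⊕ bb = 6e
byte 6: 60 ⊕ 90 = f0
byte 7: 20 ⊕ 2d = 0d
byte 8: 02 ⊕ ea = e8
byte 9: 67 ⊕ 86 = e1
byte 10: 1c ⊕ cf = d3
byte 11: 1f ⊕ 6a = 75
byte 12: 83 ⊕ 7b = f8
byte 13: 9c ⊕ ee = 72
byte 14: cf ⊕ 36 = f9

775e2ce29f6ef00de8e1d375f872f9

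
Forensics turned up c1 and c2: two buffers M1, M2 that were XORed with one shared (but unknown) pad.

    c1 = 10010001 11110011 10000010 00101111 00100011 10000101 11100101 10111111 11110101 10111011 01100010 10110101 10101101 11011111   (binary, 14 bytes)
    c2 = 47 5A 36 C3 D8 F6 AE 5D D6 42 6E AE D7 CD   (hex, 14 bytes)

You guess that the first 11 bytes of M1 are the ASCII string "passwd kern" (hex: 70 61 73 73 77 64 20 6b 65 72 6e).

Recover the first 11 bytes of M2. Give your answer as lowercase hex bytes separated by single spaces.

a6 c8 c7 9f 8c 17 6b 89 46 8b 62

First, c1 ⊕ c2 = (M1 ⊕ K) ⊕ (M2 ⊕ K) = M1 ⊕ M2, so the key drops out. Then M2 = (M1 ⊕ M2) ⊕ M1 over the first 11 bytes.
byte 0: (91 xor 47) xor 70 = d6 xor 70 = a6
byte 1: (f3 xor 5a) xor 61 = a9 xor 61 = c8
byte 2: (82 xor 36) xor 73 = b4 xor 73 = c7
byte 3: (2f xor c3) xor 73 = ec xor 73 = 9f
byte 4: (23 xor d8) xor 77 = fb xor 77 = 8c
byte 5: (85 xor f6) xor 64 = 73 xor 64 = 17
byte 6: (e5 xor ae) xor 20 = 4b xor 20 = 6b
byte 7: (bf xor 5d) xor 6b = e2 xor 6b = 89
byte 8: (f5 xor d6) xor 65 = 23 xor 65 = 46
byte 9: (bb xor 42) xor 72 = f9 xor 72 = 8b
byte 10: (62 xor 6e) xor 6e = 0c xor 6e = 62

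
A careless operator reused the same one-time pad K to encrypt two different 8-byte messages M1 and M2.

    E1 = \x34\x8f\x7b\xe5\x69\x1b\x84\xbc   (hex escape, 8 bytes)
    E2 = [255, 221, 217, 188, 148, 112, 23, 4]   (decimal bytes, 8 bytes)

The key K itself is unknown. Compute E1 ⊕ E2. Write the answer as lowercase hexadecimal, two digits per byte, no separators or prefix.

E1 ⊕ E2 = (M1 ⊕ K) ⊕ (M2 ⊕ K) = M1 ⊕ M2 — the shared key cancels under XOR.
byte 0: 34 ^ ff = cb
byte 1: 8f ^ dd = 52
byte 2: 7b ^ d9 = a2
byte 3: e5 ^ bc = 59
byte 4: 69 ^ 94 = fd
byte 5: 1b ^ 70 = 6b
byte 6: 84 ^ 17 = 93
byte 7: bc ^ 04 = b8

cb52a259fd6b93b8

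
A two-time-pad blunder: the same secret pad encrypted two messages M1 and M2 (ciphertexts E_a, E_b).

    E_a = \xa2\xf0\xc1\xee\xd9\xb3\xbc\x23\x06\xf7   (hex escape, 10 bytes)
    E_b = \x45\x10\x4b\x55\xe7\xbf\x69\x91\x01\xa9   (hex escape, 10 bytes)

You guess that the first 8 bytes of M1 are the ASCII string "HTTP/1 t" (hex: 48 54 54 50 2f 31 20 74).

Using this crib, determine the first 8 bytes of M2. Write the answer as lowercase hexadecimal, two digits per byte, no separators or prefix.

afb4deeb113df5c6

First, E_a ⊕ E_b = (M1 ⊕ K) ⊕ (M2 ⊕ K) = M1 ⊕ M2, so the key drops out. Then M2 = (M1 ⊕ M2) ⊕ M1 over the first 8 bytes.
byte 0: (a2 ^ 45) ^ 48 = e7 ^ 48 = af
byte 1: (f0 ^ 10) ^ 54 = e0 ^ 54 = b4
byte 2: (c1 ^ 4b) ^ 54 = 8a ^ 54 = de
byte 3: (ee ^ 55) ^ 50 = bb ^ 50 = eb
byte 4: (d9 ^ e7) ^ 2f = 3e ^ 2f = 11
byte 5: (b3 ^ bf) ^ 31 = 0c ^ 31 = 3d
byte 6: (bc ^ 69) ^ 20 = d5 ^ 20 = f5
byte 7: (23 ^ 91) ^ 74 = b2 ^ 74 = c6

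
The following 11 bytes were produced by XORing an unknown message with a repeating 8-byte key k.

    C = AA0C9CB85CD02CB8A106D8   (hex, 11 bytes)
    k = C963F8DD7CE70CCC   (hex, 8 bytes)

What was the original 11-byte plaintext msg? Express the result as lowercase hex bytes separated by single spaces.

The 8-byte key repeats, so the effective keystream is c9 63 f8 dd 7c e7 0c cc c9 63 f8.
byte 0: aa xor c9 = 63
byte 1: 0c xor 63 = 6f
byte 2: 9c xor f8 = 64
byte 3: b8 xor dd = 65
byte 4: 5c xor 7c = 20
byte 5: d0 xor e7 = 37
byte 6: 2c xor 0c = 20
byte 7: b8 xor cc = 74
byte 8: a1 xor c9 = 68
byte 9: 06 xor 63 = 65
byte 10: d8 xor f8 = 20

63 6f 64 65 20 37 20 74 68 65 20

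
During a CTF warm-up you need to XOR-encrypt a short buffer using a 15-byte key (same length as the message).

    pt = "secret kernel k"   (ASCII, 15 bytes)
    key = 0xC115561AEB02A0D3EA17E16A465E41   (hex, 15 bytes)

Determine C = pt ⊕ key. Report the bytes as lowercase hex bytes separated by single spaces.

XOR is its own inverse, so applying the key byte-wise gives the result directly.
73 ⊕ c1 = b2
65 ⊕ 15 = 70
63 ⊕ 56 = 35
72 ⊕ 1a = 68
65 ⊕ eb = 8e
74 ⊕ 02 = 76
20 ⊕ a0 = 80
6b ⊕ d3 = b8
65 ⊕ ea = 8f
72 ⊕ 17 = 65
6e ⊕ e1 = 8f
65 ⊕ 6a = 0f
6c ⊕ 46 = 2a
20 ⊕ 5e = 7e
6b ⊕ 41 = 2a

b2 70 35 68 8e 76 80 b8 8f 65 8f 0f 2a 7e 2a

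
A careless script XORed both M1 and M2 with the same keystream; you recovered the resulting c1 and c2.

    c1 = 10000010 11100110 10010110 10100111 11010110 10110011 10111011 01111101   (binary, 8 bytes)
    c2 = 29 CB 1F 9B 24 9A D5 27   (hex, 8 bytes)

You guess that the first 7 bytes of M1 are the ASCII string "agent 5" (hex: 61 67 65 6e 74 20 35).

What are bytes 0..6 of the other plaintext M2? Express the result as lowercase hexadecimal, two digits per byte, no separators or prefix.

ca4aec5286095b

First, c1 ⊕ c2 = (M1 ⊕ K) ⊕ (M2 ⊕ K) = M1 ⊕ M2, so the key drops out. Then M2 = (M1 ⊕ M2) ⊕ M1 over the first 7 bytes.
byte 0: (82 ⊕ 29) ⊕ 61 = ab ⊕ 61 = ca
byte 1: (e6 ⊕ cb) ⊕ 67 = 2d ⊕ 67 = 4a
byte 2: (96 ⊕ 1f) ⊕ 65 = 89 ⊕ 65 = ec
byte 3: (a7 ⊕ 9b) ⊕ 6e = 3c ⊕ 6e = 52
byte 4: (d6 ⊕ 24) ⊕ 74 = f2 ⊕ 74 = 86
byte 5: (b3 ⊕ 9a) ⊕ 20 = 29 ⊕ 20 = 09
byte 6: (bb ⊕ d5) ⊕ 35 = 6e ⊕ 35 = 5b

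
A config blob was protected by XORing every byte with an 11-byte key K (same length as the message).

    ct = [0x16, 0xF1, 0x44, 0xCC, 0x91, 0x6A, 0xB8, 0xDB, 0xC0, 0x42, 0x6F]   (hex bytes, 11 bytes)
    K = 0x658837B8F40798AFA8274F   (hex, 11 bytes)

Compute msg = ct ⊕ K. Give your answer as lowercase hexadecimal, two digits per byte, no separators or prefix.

16 ⊕ 65 = 73
f1 ⊕ 88 = 79
44 ⊕ 37 = 73
cc ⊕ b8 = 74
91 ⊕ f4 = 65
6a ⊕ 07 = 6d
b8 ⊕ 98 = 20
db ⊕ af = 74
c0 ⊕ a8 = 68
42 ⊕ 27 = 65
6f ⊕ 4f = 20

73797374656d2074686520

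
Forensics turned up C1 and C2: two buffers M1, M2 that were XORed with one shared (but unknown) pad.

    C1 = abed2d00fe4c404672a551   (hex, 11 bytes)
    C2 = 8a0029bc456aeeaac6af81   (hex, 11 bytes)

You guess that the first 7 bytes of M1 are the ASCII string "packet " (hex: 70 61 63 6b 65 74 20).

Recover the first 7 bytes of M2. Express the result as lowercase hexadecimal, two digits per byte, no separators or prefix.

518c67d7de528e

First, C1 ⊕ C2 = (M1 ⊕ K) ⊕ (M2 ⊕ K) = M1 ⊕ M2, so the key drops out. Then M2 = (M1 ⊕ M2) ⊕ M1 over the first 7 bytes.
byte 0: (ab xor 8a) xor 70 = 21 xor 70 = 51
byte 1: (ed xor 00) xor 61 = ed xor 61 = 8c
byte 2: (2d xor 29) xor 63 = 04 xor 63 = 67
byte 3: (00 xor bc) xor 6b = bc xor 6b = d7
byte 4: (fe xor 45) xor 65 = bb xor 65 = de
byte 5: (4c xor 6a) xor 74 = 26 xor 74 = 52
byte 6: (40 xor ee) xor 20 = ae xor 20 = 8e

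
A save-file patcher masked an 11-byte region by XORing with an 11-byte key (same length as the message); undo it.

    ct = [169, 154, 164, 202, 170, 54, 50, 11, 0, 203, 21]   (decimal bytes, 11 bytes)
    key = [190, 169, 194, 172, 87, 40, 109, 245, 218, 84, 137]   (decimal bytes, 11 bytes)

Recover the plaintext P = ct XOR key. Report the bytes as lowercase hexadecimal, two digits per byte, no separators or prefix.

17336666fd1e5ffeda9f9c

XOR is its own inverse, so applying the key byte-wise gives the result directly.
a9 ^ be = 17
9a ^ a9 = 33
a4 ^ c2 = 66
ca ^ ac = 66
aa ^ 57 = fd
36 ^ 28 = 1e
32 ^ 6d = 5f
0b ^ f5 = fe
00 ^ da = da
cb ^ 54 = 9f
15 ^ 89 = 9c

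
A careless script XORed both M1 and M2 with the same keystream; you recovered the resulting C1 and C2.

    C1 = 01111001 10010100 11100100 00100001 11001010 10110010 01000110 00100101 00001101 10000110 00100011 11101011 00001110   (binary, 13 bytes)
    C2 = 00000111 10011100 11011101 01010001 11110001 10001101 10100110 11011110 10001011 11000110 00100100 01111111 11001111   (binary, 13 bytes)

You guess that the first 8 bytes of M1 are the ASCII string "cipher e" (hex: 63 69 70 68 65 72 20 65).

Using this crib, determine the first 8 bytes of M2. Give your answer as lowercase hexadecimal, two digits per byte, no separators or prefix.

1d6149185e4dc09e

First, C1 ⊕ C2 = (M1 ⊕ K) ⊕ (M2 ⊕ K) = M1 ⊕ M2, so the key drops out. Then M2 = (M1 ⊕ M2) ⊕ M1 over the first 8 bytes.
byte 0: (79 ⊕ 07) ⊕ 63 = 7e ⊕ 63 = 1d
byte 1: (94 ⊕ 9c) ⊕ 69 = 08 ⊕ 69 = 61
byte 2: (e4 ⊕ dd) ⊕ 70 = 39 ⊕ 70 = 49
byte 3: (21 ⊕ 51) ⊕ 68 = 70 ⊕ 68 = 18
byte 4: (ca ⊕ f1) ⊕ 65 = 3b ⊕ 65 = 5e
byte 5: (b2 ⊕ 8d) ⊕ 72 = 3f ⊕ 72 = 4d
byte 6: (46 ⊕ a6) ⊕ 20 = e0 ⊕ 20 = c0
byte 7: (25 ⊕ de) ⊕ 65 = fb ⊕ 65 = 9e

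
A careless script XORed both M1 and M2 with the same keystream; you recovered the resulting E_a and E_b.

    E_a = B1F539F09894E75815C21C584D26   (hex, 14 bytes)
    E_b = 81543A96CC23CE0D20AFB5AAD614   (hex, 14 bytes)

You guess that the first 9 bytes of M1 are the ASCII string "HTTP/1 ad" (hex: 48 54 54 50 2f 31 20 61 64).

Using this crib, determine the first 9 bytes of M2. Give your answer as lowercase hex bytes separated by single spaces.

First, E_a ⊕ E_b = (M1 ⊕ K) ⊕ (M2 ⊕ K) = M1 ⊕ M2, so the key drops out. Then M2 = (M1 ⊕ M2) ⊕ M1 over the first 9 bytes.
byte 0: (b1 ^ 81) ^ 48 = 30 ^ 48 = 78
byte 1: (f5 ^ 54) ^ 54 = a1 ^ 54 = f5
byte 2: (39 ^ 3a) ^ 54 = 03 ^ 54 = 57
byte 3: (f0 ^ 96) ^ 50 = 66 ^ 50 = 36
byte 4: (98 ^ cc) ^ 2f = 54 ^ 2f = 7b
byte 5: (94 ^ 23) ^ 31 = b7 ^ 31 = 86
byte 6: (e7 ^ ce) ^ 20 = 29 ^ 20 = 09
byte 7: (58 ^ 0d) ^ 61 = 55 ^ 61 = 34
byte 8: (15 ^ 20) ^ 64 = 35 ^ 64 = 51

78 f5 57 36 7b 86 09 34 51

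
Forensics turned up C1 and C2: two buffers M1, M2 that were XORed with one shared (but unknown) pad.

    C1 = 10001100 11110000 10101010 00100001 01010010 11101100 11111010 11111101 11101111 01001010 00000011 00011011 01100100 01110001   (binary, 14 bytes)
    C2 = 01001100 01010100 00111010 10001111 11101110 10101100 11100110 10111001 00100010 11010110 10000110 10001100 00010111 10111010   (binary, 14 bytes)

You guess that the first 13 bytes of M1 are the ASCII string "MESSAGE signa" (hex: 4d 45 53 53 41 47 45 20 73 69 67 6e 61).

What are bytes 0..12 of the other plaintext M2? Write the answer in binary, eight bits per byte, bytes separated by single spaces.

10001101 11100001 11000011 11111101 11111101 00000111 01011001 01100100 10111110 11110101 11100010 11111001 00010010

First, C1 ⊕ C2 = (M1 ⊕ K) ⊕ (M2 ⊕ K) = M1 ⊕ M2, so the key drops out. Then M2 = (M1 ⊕ M2) ⊕ M1 over the first 13 bytes.
byte 0: (8c XOR 4c) XOR 4d = c0 XOR 4d = 8d
byte 1: (f0 XOR 54) XOR 45 = a4 XOR 45 = e1
byte 2: (aa XOR 3a) XOR 53 = 90 XOR 53 = c3
byte 3: (21 XOR 8f) XOR 53 = ae XOR 53 = fd
byte 4: (52 XOR ee) XOR 41 = bc XOR 41 = fd
byte 5: (ec XOR ac) XOR 47 = 40 XOR 47 = 07
byte 6: (fa XOR e6) XOR 45 = 1c XOR 45 = 59
byte 7: (fd XOR b9) XOR 20 = 44 XOR 20 = 64
byte 8: (ef XOR 22) XOR 73 = cd XOR 73 = be
byte 9: (4a XOR d6) XOR 69 = 9c XOR 69 = f5
byte 10: (03 XOR 86) XOR 67 = 85 XOR 67 = e2
byte 11: (1b XOR 8c) XOR 6e = 97 XOR 6e = f9
byte 12: (64 XOR 17) XOR 61 = 73 XOR 61 = 12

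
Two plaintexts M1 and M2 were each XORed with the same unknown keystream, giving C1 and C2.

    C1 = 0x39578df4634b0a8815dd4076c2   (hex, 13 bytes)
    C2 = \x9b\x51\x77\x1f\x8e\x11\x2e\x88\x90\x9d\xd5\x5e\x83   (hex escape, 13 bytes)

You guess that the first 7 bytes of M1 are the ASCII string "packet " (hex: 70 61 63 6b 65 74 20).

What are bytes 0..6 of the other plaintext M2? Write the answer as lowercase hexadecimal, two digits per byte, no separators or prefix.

d2679980882e04

First, C1 ⊕ C2 = (M1 ⊕ K) ⊕ (M2 ⊕ K) = M1 ⊕ M2, so the key drops out. Then M2 = (M1 ⊕ M2) ⊕ M1 over the first 7 bytes.
byte 0: (39 xor 9b) xor 70 = a2 xor 70 = d2
byte 1: (57 xor 51) xor 61 = 06 xor 61 = 67
byte 2: (8d xor 77) xor 63 = fa xor 63 = 99
byte 3: (f4 xor 1f) xor 6b = eb xor 6b = 80
byte 4: (63 xor 8e) xor 65 = ed xor 65 = 88
byte 5: (4b xor 11) xor 74 = 5a xor 74 = 2e
byte 6: (0a xor 2e) xor 20 = 24 xor 20 = 04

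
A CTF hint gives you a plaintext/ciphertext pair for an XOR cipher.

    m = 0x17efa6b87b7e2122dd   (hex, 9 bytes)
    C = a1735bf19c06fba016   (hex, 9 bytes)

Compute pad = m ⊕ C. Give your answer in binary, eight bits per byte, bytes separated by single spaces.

10110110 10011100 11111101 01001001 11100111 01111000 11011010 10000010 11001011

Since C = m ⊕ pad, XORing both sides with m gives pad = m ⊕ C.
 23 XOR 161 = 182
239 XOR 115 = 156
166 XOR  91 = 253
184 XOR 241 =  73
123 XOR 156 = 231
126 XOR   6 = 120
 33 XOR 251 = 218
 34 XOR 160 = 130
221 XOR  22 = 203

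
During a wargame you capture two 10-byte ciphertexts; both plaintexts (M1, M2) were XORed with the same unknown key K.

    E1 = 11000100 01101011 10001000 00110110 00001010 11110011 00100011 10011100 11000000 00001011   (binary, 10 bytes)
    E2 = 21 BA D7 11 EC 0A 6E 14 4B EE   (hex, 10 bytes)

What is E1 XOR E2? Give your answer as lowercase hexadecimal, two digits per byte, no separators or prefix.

e5d15f27e6f94d888be5

E1 ⊕ E2 = (M1 ⊕ K) ⊕ (M2 ⊕ K) = M1 ⊕ M2 — the shared key cancels under XOR.
c4 ^ 21 = e5
6b ^ ba = d1
88 ^ d7 = 5f
36 ^ 11 = 27
0a ^ ec = e6
f3 ^ 0a = f9
23 ^ 6e = 4d
9c ^ 14 = 88
c0 ^ 4b = 8b
0b ^ ee = e5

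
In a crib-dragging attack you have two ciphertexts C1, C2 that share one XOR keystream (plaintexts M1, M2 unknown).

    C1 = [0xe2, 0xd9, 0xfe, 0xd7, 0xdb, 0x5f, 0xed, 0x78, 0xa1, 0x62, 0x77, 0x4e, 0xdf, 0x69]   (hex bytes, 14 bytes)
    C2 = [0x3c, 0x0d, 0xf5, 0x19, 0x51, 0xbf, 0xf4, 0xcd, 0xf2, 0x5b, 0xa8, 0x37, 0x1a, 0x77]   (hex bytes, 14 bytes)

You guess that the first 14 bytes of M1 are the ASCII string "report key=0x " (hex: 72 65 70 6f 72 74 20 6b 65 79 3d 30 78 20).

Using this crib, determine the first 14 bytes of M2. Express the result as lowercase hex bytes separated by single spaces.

ac b1 7b a1 f8 94 39 de 36 40 e2 49 bd 3e

First, C1 ⊕ C2 = (M1 ⊕ K) ⊕ (M2 ⊕ K) = M1 ⊕ M2, so the key drops out. Then M2 = (M1 ⊕ M2) ⊕ M1 over the first 14 bytes.
byte 0: (e2 ⊕ 3c) ⊕ 72 = de ⊕ 72 = ac
byte 1: (d9 ⊕ 0d) ⊕ 65 = d4 ⊕ 65 = b1
byte 2: (fe ⊕ f5) ⊕ 70 = 0b ⊕ 70 = 7b
byte 3: (d7 ⊕ 19) ⊕ 6f = ce ⊕ 6f = a1
byte 4: (db ⊕ 51) ⊕ 72 = 8a ⊕ 72 = f8
byte 5: (5f ⊕ bf) ⊕ 74 = e0 ⊕ 74 = 94
byte 6: (ed ⊕ f4) ⊕ 20 = 19 ⊕ 20 = 39
byte 7: (78 ⊕ cd) ⊕ 6b = b5 ⊕ 6b = de
byte 8: (a1 ⊕ f2) ⊕ 65 = 53 ⊕ 65 = 36
byte 9: (62 ⊕ 5b) ⊕ 79 = 39 ⊕ 79 = 40
byte 10: (77 ⊕ a8) ⊕ 3d = df ⊕ 3d = e2
byte 11: (4e ⊕ 37) ⊕ 30 = 79 ⊕ 30 = 49
byte 12: (df ⊕ 1a) ⊕ 78 = c5 ⊕ 78 = bd
byte 13: (69 ⊕ 77) ⊕ 20 = 1e ⊕ 20 = 3e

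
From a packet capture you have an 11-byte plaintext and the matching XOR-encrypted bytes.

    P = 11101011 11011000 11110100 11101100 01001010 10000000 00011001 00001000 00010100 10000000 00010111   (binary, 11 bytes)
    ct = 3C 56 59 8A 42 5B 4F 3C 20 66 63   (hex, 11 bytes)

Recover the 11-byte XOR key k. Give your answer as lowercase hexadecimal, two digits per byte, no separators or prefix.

d78ead6608db563434e674

Since ct = P ⊕ k, XORing both sides with P gives k = P ⊕ ct.
235 ⊕  60 = 215
216 ⊕  86 = 142
244 ⊕  89 = 173
236 ⊕ 138 = 102
 74 ⊕  66 =   8
128 ⊕  91 = 219
 25 ⊕  79 =  86
  8 ⊕  60 =  52
 20 ⊕  32 =  52
128 ⊕ 102 = 230
 23 ⊕  99 = 116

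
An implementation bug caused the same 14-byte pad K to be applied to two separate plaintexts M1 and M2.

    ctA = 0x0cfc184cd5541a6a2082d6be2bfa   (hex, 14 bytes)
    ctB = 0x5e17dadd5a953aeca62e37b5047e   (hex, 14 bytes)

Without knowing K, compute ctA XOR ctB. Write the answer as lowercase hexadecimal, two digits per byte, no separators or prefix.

ctA ⊕ ctB = (M1 ⊕ K) ⊕ (M2 ⊕ K) = M1 ⊕ M2 — the shared key cancels under XOR.
byte 0: 0c XOR 5e = 52
byte 1: fc XOR 17 = eb
byte 2: 18 XOR da = c2
byte 3: 4c XOR dd = 91
byte 4: d5 XOR 5a = 8f
byte 5: 54 XOR 95 = c1
byte 6: 1a XOR 3a = 20
byte 7: 6a XOR ec = 86
byte 8: 20 XOR a6 = 86
byte 9: 82 XOR 2e = ac
byte 10: d6 XOR 37 = e1
byte 11: be XOR b5 = 0b
byte 12: 2b XOR 04 = 2f
byte 13: fa XOR 7e = 84

52ebc2918fc1208686ace10b2f84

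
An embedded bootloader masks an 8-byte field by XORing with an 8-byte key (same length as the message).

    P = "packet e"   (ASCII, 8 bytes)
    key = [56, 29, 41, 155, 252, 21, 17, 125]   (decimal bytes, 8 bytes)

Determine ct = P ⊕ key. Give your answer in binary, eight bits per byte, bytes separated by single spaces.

byte 0: 112 XOR  56 =  72
byte 1:  97 XOR  29 = 124
byte 2:  99 XOR  41 =  74
byte 3: 107 XOR 155 = 240
byte 4: 101 XOR 252 = 153
byte 5: 116 XOR  21 =  97
byte 6:  32 XOR  17 =  49
byte 7: 101 XOR 125 =  24

01001000 01111100 01001010 11110000 10011001 01100001 00110001 00011000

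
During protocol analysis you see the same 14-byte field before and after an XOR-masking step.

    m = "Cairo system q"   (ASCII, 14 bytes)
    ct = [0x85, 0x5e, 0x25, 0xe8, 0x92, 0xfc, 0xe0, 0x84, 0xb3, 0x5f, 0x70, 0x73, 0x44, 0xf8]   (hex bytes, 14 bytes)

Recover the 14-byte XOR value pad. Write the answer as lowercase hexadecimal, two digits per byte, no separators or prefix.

Since ct = m ⊕ pad, XORing both sides with m gives pad = m ⊕ ct.
byte 0: 01000011 XOR 10000101 = 11000110
byte 1: 01100001 XOR 01011110 = 00111111
byte 2: 01101001 XOR 00100101 = 01001100
byte 3: 01110010 XOR 11101000 = 10011010
byte 4: 01101111 XOR 10010010 = 11111101
byte 5: 00100000 XOR 11111100 = 11011100
byte 6: 01110011 XOR 11100000 = 10010011
byte 7: 01111001 XOR 10000100 = 11111101
byte 8: 01110011 XOR 10110011 = 11000000
byte 9: 01110100 XOR 01011111 = 00101011
byte 10: 01100101 XOR 01110000 = 00010101
byte 11: 01101101 XOR 01110011 = 00011110
byte 12: 00100000 XOR 01000100 = 01100100
byte 13: 01110001 XOR 11111000 = 10001001

c63f4c9afddc93fdc02b151e6489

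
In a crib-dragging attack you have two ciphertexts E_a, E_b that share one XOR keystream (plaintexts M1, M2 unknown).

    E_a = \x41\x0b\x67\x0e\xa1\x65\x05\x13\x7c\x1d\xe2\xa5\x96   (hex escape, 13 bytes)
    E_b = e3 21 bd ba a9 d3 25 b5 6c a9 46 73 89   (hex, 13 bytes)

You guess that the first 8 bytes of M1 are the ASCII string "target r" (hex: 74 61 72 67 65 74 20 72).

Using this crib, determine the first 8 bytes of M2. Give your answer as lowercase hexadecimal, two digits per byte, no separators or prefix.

d64ba8d36dc200d4

First, E_a ⊕ E_b = (M1 ⊕ K) ⊕ (M2 ⊕ K) = M1 ⊕ M2, so the key drops out. Then M2 = (M1 ⊕ M2) ⊕ M1 over the first 8 bytes.
byte 0: (41 ^ e3) ^ 74 = a2 ^ 74 = d6
byte 1: (0b ^ 21) ^ 61 = 2a ^ 61 = 4b
byte 2: (67 ^ bd) ^ 72 = da ^ 72 = a8
byte 3: (0e ^ ba) ^ 67 = b4 ^ 67 = d3
byte 4: (a1 ^ a9) ^ 65 = 08 ^ 65 = 6d
byte 5: (65 ^ d3) ^ 74 = b6 ^ 74 = c2
byte 6: (05 ^ 25) ^ 20 = 20 ^ 20 = 00
byte 7: (13 ^ b5) ^ 72 = a6 ^ 72 = d4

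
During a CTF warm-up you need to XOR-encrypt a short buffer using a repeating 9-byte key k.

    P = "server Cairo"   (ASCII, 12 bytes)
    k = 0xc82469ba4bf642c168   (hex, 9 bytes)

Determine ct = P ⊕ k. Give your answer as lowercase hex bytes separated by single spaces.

bb 41 1b cc 2e 84 62 82 09 a1 56 06

The 9-byte key repeats, so the effective keystream is c8 24 69 ba 4b f6 42 c1 68 c8 24 69.
byte 0: 01110011 ^ 11001000 = 10111011
byte 1: 01100101 ^ 00100100 = 01000001
byte 2: 01110010 ^ 01101001 = 00011011
byte 3: 01110110 ^ 10111010 = 11001100
byte 4: 01100101 ^ 01001011 = 00101110
byte 5: 01110010 ^ 11110110 = 10000100
byte 6: 00100000 ^ 01000010 = 01100010
byte 7: 01000011 ^ 11000001 = 10000010
byte 8: 01100001 ^ 01101000 = 00001001
byte 9: 01101001 ^ 11001000 = 10100001
byte 10: 01110010 ^ 00100100 = 01010110
byte 11: 01101111 ^ 01101001 = 00000110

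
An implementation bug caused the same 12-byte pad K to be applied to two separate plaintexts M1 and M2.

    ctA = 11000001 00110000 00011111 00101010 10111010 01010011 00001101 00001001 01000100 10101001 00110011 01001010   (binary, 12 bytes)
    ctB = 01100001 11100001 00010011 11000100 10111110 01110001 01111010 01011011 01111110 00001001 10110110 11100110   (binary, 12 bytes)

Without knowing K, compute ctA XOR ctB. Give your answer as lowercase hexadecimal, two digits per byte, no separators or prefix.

ctA ⊕ ctB = (M1 ⊕ K) ⊕ (M2 ⊕ K) = M1 ⊕ M2 — the shared key cancels under XOR.
c1 ^ 61 = a0
30 ^ e1 = d1
1f ^ 13 = 0c
2a ^ c4 = ee
ba ^ be = 04
53 ^ 71 = 22
0d ^ 7a = 77
09 ^ 5b = 52
44 ^ 7e = 3a
a9 ^ 09 = a0
33 ^ b6 = 85
4a ^ e6 = ac

a0d10cee042277523aa085ac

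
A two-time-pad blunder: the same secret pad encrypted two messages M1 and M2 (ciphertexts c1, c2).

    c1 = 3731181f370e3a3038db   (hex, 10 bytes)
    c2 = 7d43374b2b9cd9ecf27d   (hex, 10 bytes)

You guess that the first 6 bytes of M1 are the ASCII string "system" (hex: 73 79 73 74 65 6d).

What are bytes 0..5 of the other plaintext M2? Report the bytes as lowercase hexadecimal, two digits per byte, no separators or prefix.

First, c1 ⊕ c2 = (M1 ⊕ K) ⊕ (M2 ⊕ K) = M1 ⊕ M2, so the key drops out. Then M2 = (M1 ⊕ M2) ⊕ M1 over the first 6 bytes.
byte 0: (37 XOR 7d) XOR 73 = 4a XOR 73 = 39
byte 1: (31 XOR 43) XOR 79 = 72 XOR 79 = 0b
byte 2: (18 XOR 37) XOR 73 = 2f XOR 73 = 5c
byte 3: (1f XOR 4b) XOR 74 = 54 XOR 74 = 20
byte 4: (37 XOR 2b) XOR 65 = 1c XOR 65 = 79
byte 5: (0e XOR 9c) XOR 6d = 92 XOR 6d = ff

390b5c2079ff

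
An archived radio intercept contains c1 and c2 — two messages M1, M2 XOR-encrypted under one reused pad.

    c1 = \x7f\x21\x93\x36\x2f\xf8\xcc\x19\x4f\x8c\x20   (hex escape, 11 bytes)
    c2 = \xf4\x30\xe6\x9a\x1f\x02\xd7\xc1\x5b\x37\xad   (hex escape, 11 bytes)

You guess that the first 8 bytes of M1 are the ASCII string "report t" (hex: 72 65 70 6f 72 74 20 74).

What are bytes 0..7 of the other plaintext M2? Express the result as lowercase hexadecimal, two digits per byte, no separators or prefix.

First, c1 ⊕ c2 = (M1 ⊕ K) ⊕ (M2 ⊕ K) = M1 ⊕ M2, so the key drops out. Then M2 = (M1 ⊕ M2) ⊕ M1 over the first 8 bytes.
byte 0: (7f xor f4) xor 72 = 8b xor 72 = f9
byte 1: (21 xor 30) xor 65 = 11 xor 65 = 74
byte 2: (93 xor e6) xor 70 = 75 xor 70 = 05
byte 3: (36 xor 9a) xor 6f = ac xor 6f = c3
byte 4: (2f xor 1f) xor 72 = 30 xor 72 = 42
byte 5: (f8 xor 02) xor 74 = fa xor 74 = 8e
byte 6: (cc xor d7) xor 20 = 1b xor 20 = 3b
byte 7: (19 xor c1) xor 74 = d8 xor 74 = ac

f97405c3428e3bac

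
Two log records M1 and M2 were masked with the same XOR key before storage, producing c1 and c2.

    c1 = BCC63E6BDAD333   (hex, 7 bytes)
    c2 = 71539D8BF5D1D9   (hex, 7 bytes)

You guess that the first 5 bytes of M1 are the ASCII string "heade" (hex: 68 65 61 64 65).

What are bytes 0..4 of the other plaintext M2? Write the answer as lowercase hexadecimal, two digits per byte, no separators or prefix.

a5f0c2844a

First, c1 ⊕ c2 = (M1 ⊕ K) ⊕ (M2 ⊕ K) = M1 ⊕ M2, so the key drops out. Then M2 = (M1 ⊕ M2) ⊕ M1 over the first 5 bytes.
byte 0: (bc ^ 71) ^ 68 = cd ^ 68 = a5
byte 1: (c6 ^ 53) ^ 65 = 95 ^ 65 = f0
byte 2: (3e ^ 9d) ^ 61 = a3 ^ 61 = c2
byte 3: (6b ^ 8b) ^ 64 = e0 ^ 64 = 84
byte 4: (da ^ f5) ^ 65 = 2f ^ 65 = 4a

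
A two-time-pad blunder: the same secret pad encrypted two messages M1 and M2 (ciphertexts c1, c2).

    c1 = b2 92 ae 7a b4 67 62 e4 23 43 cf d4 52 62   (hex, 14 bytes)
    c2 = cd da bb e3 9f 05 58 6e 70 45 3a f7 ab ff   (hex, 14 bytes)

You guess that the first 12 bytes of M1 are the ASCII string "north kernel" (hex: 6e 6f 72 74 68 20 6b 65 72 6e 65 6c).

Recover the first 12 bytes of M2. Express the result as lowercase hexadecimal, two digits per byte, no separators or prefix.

First, c1 ⊕ c2 = (M1 ⊕ K) ⊕ (M2 ⊕ K) = M1 ⊕ M2, so the key drops out. Then M2 = (M1 ⊕ M2) ⊕ M1 over the first 12 bytes.
byte 0: (b2 ⊕ cd) ⊕ 6e = 7f ⊕ 6e = 11
byte 1: (92 ⊕ da) ⊕ 6f = 48 ⊕ 6f = 27
byte 2: (ae ⊕ bb) ⊕ 72 = 15 ⊕ 72 = 67
byte 3: (7a ⊕ e3) ⊕ 74 = 99 ⊕ 74 = ed
byte 4: (b4 ⊕ 9f) ⊕ 68 = 2b ⊕ 68 = 43
byte 5: (67 ⊕ 05) ⊕ 20 = 62 ⊕ 20 = 42
byte 6: (62 ⊕ 58) ⊕ 6b = 3a ⊕ 6b = 51
byte 7: (e4 ⊕ 6e) ⊕ 65 = 8a ⊕ 65 = ef
byte 8: (23 ⊕ 70) ⊕ 72 = 53 ⊕ 72 = 21
byte 9: (43 ⊕ 45) ⊕ 6e = 06 ⊕ 6e = 68
byte 10: (cf ⊕ 3a) ⊕ 65 = f5 ⊕ 65 = 90
byte 11: (d4 ⊕ f7) ⊕ 6c = 23 ⊕ 6c = 4f

112767ed434251ef2168904f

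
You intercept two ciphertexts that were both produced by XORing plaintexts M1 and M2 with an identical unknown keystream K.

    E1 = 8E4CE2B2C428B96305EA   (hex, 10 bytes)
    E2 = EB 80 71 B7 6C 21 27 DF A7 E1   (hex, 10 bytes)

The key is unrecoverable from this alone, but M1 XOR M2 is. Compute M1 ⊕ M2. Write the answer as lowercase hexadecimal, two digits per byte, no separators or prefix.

65cc9305a8099ebca20b

E1 ⊕ E2 = (M1 ⊕ K) ⊕ (M2 ⊕ K) = M1 ⊕ M2 — the shared key cancels under XOR.
8e XOR eb = 65
4c XOR 80 = cc
e2 XOR 71 = 93
b2 XOR b7 = 05
c4 XOR 6c = a8
28 XOR 21 = 09
b9 XOR 27 = 9e
63 XOR df = bc
05 XOR a7 = a2
ea XOR e1 = 0b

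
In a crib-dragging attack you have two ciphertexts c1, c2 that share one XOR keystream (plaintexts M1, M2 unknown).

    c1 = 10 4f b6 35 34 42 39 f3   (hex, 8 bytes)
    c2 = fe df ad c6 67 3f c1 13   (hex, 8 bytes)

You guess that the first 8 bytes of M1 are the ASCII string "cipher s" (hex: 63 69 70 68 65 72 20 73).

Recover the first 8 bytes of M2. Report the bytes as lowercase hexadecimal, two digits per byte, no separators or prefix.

First, c1 ⊕ c2 = (M1 ⊕ K) ⊕ (M2 ⊕ K) = M1 ⊕ M2, so the key drops out. Then M2 = (M1 ⊕ M2) ⊕ M1 over the first 8 bytes.
byte 0: (10 xor fe) xor 63 = ee xor 63 = 8d
byte 1: (4f xor df) xor 69 = 90 xor 69 = f9
byte 2: (b6 xor ad) xor 70 = 1b xor 70 = 6b
byte 3: (35 xor c6) xor 68 = f3 xor 68 = 9b
byte 4: (34 xor 67) xor 65 = 53 xor 65 = 36
byte 5: (42 xor 3f) xor 72 = 7d xor 72 = 0f
byte 6: (39 xor c1) xor 20 = f8 xor 20 = d8
byte 7: (f3 xor 13) xor 73 = e0 xor 73 = 93

8df96b9b360fd893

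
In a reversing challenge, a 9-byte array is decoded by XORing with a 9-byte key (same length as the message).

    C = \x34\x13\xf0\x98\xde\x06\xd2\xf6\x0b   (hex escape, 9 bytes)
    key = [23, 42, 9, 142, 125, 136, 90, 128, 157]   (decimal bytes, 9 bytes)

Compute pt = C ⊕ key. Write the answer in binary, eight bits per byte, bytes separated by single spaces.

00100011 00111001 11111001 00010110 10100011 10001110 10001000 01110110 10010110

byte 0: 34 ^ 17 = 23
byte 1: 13 ^ 2a = 39
byte 2: f0 ^ 09 = f9
byte 3: 98 ^ 8e = 16
byte 4: de ^ 7d = a3
byte 5: 06 ^ 88 = 8e
byte 6: d2 ^ 5a = 88
byte 7: f6 ^ 80 = 76
byte 8: 0b ^ 9d = 96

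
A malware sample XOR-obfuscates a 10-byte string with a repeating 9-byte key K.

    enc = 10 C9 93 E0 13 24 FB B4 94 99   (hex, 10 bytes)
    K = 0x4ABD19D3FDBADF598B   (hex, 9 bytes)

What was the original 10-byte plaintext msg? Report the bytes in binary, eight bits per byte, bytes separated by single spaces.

The 9-byte key repeats, so the effective keystream is 4a bd 19 d3 fd ba df 59 8b 4a.
byte 0: 10 ^ 4a = 5a
byte 1: c9 ^ bd = 74
byte 2: 93 ^ 19 = 8a
byte 3: e0 ^ d3 = 33
byte 4: 13 ^ fd = ee
byte 5: 24 ^ ba = 9e
byte 6: fb ^ df = 24
byte 7: b4 ^ 59 = ed
byte 8: 94 ^ 8b = 1f
byte 9: 99 ^ 4a = d3

01011010 01110100 10001010 00110011 11101110 10011110 00100100 11101101 00011111 11010011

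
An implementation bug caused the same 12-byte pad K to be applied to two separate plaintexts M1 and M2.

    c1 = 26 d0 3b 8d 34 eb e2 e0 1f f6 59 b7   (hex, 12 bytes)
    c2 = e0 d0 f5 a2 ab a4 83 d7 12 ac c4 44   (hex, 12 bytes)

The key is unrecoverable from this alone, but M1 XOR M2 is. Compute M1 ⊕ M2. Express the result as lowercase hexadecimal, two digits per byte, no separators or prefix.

c600ce2f9f4f61370d5a9df3

c1 ⊕ c2 = (M1 ⊕ K) ⊕ (M2 ⊕ K) = M1 ⊕ M2 — the shared key cancels under XOR.
byte 0:  38 xor 224 = 198
byte 1: 208 xor 208 =   0
byte 2:  59 xor 245 = 206
byte 3: 141 xor 162 =  47
byte 4:  52 xor 171 = 159
byte 5: 235 xor 164 =  79
byte 6: 226 xor 131 =  97
byte 7: 224 xor 215 =  55
byte 8:  31 xor  18 =  13
byte 9: 246 xor 172 =  90
byte 10:  89 xor 196 = 157
byte 11: 183 xor  68 = 243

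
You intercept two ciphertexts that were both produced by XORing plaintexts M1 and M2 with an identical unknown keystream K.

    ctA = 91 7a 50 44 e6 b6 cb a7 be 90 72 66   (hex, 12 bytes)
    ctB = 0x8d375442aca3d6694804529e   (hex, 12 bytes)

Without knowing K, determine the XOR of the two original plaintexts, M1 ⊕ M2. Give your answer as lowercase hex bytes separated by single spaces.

ctA ⊕ ctB = (M1 ⊕ K) ⊕ (M2 ⊕ K) = M1 ⊕ M2 — the shared key cancels under XOR.
10010001 xor 10001101 = 00011100
01111010 xor 00110111 = 01001101
01010000 xor 01010100 = 00000100
01000100 xor 01000010 = 00000110
11100110 xor 10101100 = 01001010
10110110 xor 10100011 = 00010101
11001011 xor 11010110 = 00011101
10100111 xor 01101001 = 11001110
10111110 xor 01001000 = 11110110
10010000 xor 00000100 = 10010100
01110010 xor 01010010 = 00100000
01100110 xor 10011110 = 11111000

1c 4d 04 06 4a 15 1d ce f6 94 20 f8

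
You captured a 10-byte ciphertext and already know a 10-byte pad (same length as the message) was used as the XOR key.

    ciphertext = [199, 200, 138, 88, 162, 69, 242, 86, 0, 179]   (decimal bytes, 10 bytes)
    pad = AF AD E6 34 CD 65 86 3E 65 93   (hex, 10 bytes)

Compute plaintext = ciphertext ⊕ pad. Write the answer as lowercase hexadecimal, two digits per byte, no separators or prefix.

68656c6c6f2074686520

XOR is its own inverse, so applying the key byte-wise gives the result directly.
byte 0: c7 ^ af = 68
byte 1: c8 ^ ad = 65
byte 2: 8a ^ e6 = 6c
byte 3: 58 ^ 34 = 6c
byte 4: a2 ^ cd = 6f
byte 5: 45 ^ 65 = 20
byte 6: f2 ^ 86 = 74
byte 7: 56 ^ 3e = 68
byte 8: 00 ^ 65 = 65
byte 9: b3 ^ 93 = 20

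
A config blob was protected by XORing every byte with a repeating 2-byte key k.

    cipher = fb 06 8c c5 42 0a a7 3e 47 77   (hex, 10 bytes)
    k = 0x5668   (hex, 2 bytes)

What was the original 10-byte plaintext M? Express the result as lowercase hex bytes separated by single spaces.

ad 6e da ad 14 62 f1 56 11 1f

The 2-byte key repeats, so the effective keystream is 56 68 56 68 56 68 56 68 56 68.
byte 0: fb xor 56 = ad
byte 1: 06 xor 68 = 6e
byte 2: 8c xor 56 = da
byte 3: c5 xor 68 = ad
byte 4: 42 xor 56 = 14
byte 5: 0a xor 68 = 62
byte 6: a7 xor 56 = f1
byte 7: 3e xor 68 = 56
byte 8: 47 xor 56 = 11
byte 9: 77 xor 68 = 1f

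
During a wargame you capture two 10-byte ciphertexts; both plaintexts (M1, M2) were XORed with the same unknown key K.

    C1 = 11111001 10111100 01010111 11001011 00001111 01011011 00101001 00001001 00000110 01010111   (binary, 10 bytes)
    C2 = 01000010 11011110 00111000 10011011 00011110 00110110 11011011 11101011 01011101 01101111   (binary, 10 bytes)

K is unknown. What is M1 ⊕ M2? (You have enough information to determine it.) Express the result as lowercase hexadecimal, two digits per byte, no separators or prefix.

bb626f50116df2e25b38

C1 ⊕ C2 = (M1 ⊕ K) ⊕ (M2 ⊕ K) = M1 ⊕ M2 — the shared key cancels under XOR.
11111001 XOR 01000010 = 10111011
10111100 XOR 11011110 = 01100010
01010111 XOR 00111000 = 01101111
11001011 XOR 10011011 = 01010000
00001111 XOR 00011110 = 00010001
01011011 XOR 00110110 = 01101101
00101001 XOR 11011011 = 11110010
00001001 XOR 11101011 = 11100010
00000110 XOR 01011101 = 01011011
01010111 XOR 01101111 = 00111000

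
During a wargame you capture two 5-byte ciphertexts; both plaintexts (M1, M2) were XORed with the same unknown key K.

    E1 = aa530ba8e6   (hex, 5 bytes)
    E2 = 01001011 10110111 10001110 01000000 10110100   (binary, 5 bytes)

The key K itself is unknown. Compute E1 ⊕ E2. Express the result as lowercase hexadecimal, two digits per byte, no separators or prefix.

E1 ⊕ E2 = (M1 ⊕ K) ⊕ (M2 ⊕ K) = M1 ⊕ M2 — the shared key cancels under XOR.
aa ^ 4b = e1
53 ^ b7 = e4
0b ^ 8e = 85
a8 ^ 40 = e8
e6 ^ b4 = 52

e1e485e852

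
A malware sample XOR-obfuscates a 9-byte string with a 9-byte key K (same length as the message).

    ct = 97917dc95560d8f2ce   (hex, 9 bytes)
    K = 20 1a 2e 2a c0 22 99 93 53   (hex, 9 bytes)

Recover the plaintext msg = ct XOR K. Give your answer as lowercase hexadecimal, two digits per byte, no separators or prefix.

97 XOR 20 = b7
91 XOR 1a = 8b
7d XOR 2e = 53
c9 XOR 2a = e3
55 XOR c0 = 95
60 XOR 22 = 42
d8 XOR 99 = 41
f2 XOR 93 = 61
ce XOR 53 = 9d

b78b53e3954241619d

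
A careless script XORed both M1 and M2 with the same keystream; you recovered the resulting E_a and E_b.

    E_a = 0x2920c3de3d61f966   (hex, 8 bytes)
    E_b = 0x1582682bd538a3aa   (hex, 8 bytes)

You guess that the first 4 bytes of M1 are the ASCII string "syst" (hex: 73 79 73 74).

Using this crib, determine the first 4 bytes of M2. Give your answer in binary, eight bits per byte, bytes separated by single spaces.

First, E_a ⊕ E_b = (M1 ⊕ K) ⊕ (M2 ⊕ K) = M1 ⊕ M2, so the key drops out. Then M2 = (M1 ⊕ M2) ⊕ M1 over the first 4 bytes.
byte 0: (29 ⊕ 15) ⊕ 73 = 3c ⊕ 73 = 4f
byte 1: (20 ⊕ 82) ⊕ 79 = a2 ⊕ 79 = db
byte 2: (c3 ⊕ 68) ⊕ 73 = ab ⊕ 73 = d8
byte 3: (de ⊕ 2b) ⊕ 74 = f5 ⊕ 74 = 81

01001111 11011011 11011000 10000001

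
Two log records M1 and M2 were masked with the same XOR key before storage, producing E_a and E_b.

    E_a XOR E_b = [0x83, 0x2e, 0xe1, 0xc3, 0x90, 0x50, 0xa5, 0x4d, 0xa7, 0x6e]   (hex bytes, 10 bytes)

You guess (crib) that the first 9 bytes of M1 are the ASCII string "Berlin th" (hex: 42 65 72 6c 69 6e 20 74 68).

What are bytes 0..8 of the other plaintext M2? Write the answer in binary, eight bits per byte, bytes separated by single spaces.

Since E_a ⊕ E_b = M1 ⊕ M2, XORing with the guessed M1 bytes yields the corresponding M2 bytes: M2 = (E_a ⊕ E_b) ⊕ M1.
byte 0: 10000011 ^ 01000010 = 11000001
byte 1: 00101110 ^ 01100101 = 01001011
byte 2: 11100001 ^ 01110010 = 10010011
byte 3: 11000011 ^ 01101100 = 10101111
byte 4: 10010000 ^ 01101001 = 11111001
byte 5: 01010000 ^ 01101110 = 00111110
byte 6: 10100101 ^ 00100000 = 10000101
byte 7: 01001101 ^ 01110100 = 00111001
byte 8: 10100111 ^ 01101000 = 11001111

11000001 01001011 10010011 10101111 11111001 00111110 10000101 00111001 11001111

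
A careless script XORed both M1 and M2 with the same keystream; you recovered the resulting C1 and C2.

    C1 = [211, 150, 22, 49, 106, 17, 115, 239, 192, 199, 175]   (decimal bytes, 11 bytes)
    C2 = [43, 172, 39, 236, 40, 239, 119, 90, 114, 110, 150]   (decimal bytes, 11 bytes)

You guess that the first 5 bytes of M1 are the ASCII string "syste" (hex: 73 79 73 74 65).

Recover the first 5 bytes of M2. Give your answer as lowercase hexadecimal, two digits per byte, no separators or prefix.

8b4342a927

First, C1 ⊕ C2 = (M1 ⊕ K) ⊕ (M2 ⊕ K) = M1 ⊕ M2, so the key drops out. Then M2 = (M1 ⊕ M2) ⊕ M1 over the first 5 bytes.
byte 0: (d3 ^ 2b) ^ 73 = f8 ^ 73 = 8b
byte 1: (96 ^ ac) ^ 79 = 3a ^ 79 = 43
byte 2: (16 ^ 27) ^ 73 = 31 ^ 73 = 42
byte 3: (31 ^ ec) ^ 74 = dd ^ 74 = a9
byte 4: (6a ^ 28) ^ 65 = 42 ^ 65 = 27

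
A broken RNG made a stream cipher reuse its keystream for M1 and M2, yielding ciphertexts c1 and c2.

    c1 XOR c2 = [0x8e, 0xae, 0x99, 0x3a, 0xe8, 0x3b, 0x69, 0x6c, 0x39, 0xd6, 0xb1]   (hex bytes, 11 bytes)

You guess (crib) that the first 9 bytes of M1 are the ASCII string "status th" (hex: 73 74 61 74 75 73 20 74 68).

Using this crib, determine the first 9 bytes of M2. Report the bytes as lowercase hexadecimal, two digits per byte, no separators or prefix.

Since c1 ⊕ c2 = M1 ⊕ M2, XORing with the guessed M1 bytes yields the corresponding M2 bytes: M2 = (c1 ⊕ c2) ⊕ M1.
142 XOR 115 = 253
174 XOR 116 = 218
153 XOR  97 = 248
 58 XOR 116 =  78
232 XOR 117 = 157
 59 XOR 115 =  72
105 XOR  32 =  73
108 XOR 116 =  24
 57 XOR 104 =  81

fddaf84e9d48491851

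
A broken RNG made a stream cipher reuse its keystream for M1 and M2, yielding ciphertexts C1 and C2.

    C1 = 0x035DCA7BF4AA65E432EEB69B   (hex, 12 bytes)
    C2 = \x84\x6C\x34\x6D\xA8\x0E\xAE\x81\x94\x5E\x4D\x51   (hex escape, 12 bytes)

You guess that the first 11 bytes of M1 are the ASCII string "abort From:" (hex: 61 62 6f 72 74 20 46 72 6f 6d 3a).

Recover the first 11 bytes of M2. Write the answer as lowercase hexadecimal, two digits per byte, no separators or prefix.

First, C1 ⊕ C2 = (M1 ⊕ K) ⊕ (M2 ⊕ K) = M1 ⊕ M2, so the key drops out. Then M2 = (M1 ⊕ M2) ⊕ M1 over the first 11 bytes.
byte 0: (03 ⊕ 84) ⊕ 61 = 87 ⊕ 61 = e6
byte 1: (5d ⊕ 6c) ⊕ 62 = 31 ⊕ 62 = 53
byte 2: (ca ⊕ 34) ⊕ 6f = fe ⊕ 6f = 91
byte 3: (7b ⊕ 6d) ⊕ 72 = 16 ⊕ 72 = 64
byte 4: (f4 ⊕ a8) ⊕ 74 = 5c ⊕ 74 = 28
byte 5: (aa ⊕ 0e) ⊕ 20 = a4 ⊕ 20 = 84
byte 6: (65 ⊕ ae) ⊕ 46 = cb ⊕ 46 = 8d
byte 7: (e4 ⊕ 81) ⊕ 72 = 65 ⊕ 72 = 17
byte 8: (32 ⊕ 94) ⊕ 6f = a6 ⊕ 6f = c9
byte 9: (ee ⊕ 5e) ⊕ 6d = b0 ⊕ 6d = dd
byte 10: (b6 ⊕ 4d) ⊕ 3a = fb ⊕ 3a = c1

e653916428848d17c9ddc1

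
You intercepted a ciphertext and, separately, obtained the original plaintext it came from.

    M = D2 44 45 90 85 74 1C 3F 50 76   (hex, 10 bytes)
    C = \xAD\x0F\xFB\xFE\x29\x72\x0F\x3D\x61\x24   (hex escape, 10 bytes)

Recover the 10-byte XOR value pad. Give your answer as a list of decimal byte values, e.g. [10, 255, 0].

[127, 75, 190, 110, 172, 6, 19, 2, 49, 82]

Since C = M ⊕ pad, XORing both sides with M gives pad = M ⊕ C.
d2 xor ad = 7f
44 xor 0f = 4b
45 xor fb = be
90 xor fe = 6e
85 xor 29 = ac
74 xor 72 = 06
1c xor 0f = 13
3f xor 3d = 02
50 xor 61 = 31
76 xor 24 = 52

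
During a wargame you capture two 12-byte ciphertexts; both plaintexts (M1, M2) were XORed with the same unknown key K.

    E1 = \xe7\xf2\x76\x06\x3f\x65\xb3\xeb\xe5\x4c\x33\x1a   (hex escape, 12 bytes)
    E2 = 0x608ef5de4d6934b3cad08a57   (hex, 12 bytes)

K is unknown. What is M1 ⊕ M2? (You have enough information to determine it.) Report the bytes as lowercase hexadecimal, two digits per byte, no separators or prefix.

E1 ⊕ E2 = (M1 ⊕ K) ⊕ (M2 ⊕ K) = M1 ⊕ M2 — the shared key cancels under XOR.
e7 ^ 60 = 87
f2 ^ 8e = 7c
76 ^ f5 = 83
06 ^ de = d8
3f ^ 4d = 72
65 ^ 69 = 0c
b3 ^ 34 = 87
eb ^ b3 = 58
e5 ^ ca = 2f
4c ^ d0 = 9c
33 ^ 8a = b9
1a ^ 57 = 4d

877c83d8720c87582f9cb94d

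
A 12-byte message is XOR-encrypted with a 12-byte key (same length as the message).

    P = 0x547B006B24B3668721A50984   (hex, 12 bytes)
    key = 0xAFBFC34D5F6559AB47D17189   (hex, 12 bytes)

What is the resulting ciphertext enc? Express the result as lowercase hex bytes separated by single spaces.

fb c4 c3 26 7b d6 3f 2c 66 74 78 0d

54 ⊕ af = fb
7b ⊕ bf = c4
00 ⊕ c3 = c3
6b ⊕ 4d = 26
24 ⊕ 5f = 7b
b3 ⊕ 65 = d6
66 ⊕ 59 = 3f
87 ⊕ ab = 2c
21 ⊕ 47 = 66
a5 ⊕ d1 = 74
09 ⊕ 71 = 78
84 ⊕ 89 = 0d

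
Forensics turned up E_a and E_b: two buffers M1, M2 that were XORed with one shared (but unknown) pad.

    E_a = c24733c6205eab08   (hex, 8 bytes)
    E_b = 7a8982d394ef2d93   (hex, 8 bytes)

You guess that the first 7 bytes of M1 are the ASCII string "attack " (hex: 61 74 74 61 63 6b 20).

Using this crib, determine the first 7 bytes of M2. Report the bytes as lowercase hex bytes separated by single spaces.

First, E_a ⊕ E_b = (M1 ⊕ K) ⊕ (M2 ⊕ K) = M1 ⊕ M2, so the key drops out. Then M2 = (M1 ⊕ M2) ⊕ M1 over the first 7 bytes.
byte 0: (c2 ^ 7a) ^ 61 = b8 ^ 61 = d9
byte 1: (47 ^ 89) ^ 74 = ce ^ 74 = ba
byte 2: (33 ^ 82) ^ 74 = b1 ^ 74 = c5
byte 3: (c6 ^ d3) ^ 61 = 15 ^ 61 = 74
byte 4: (20 ^ 94) ^ 63 = b4 ^ 63 = d7
byte 5: (5e ^ ef) ^ 6b = b1 ^ 6b = da
byte 6: (ab ^ 2d) ^ 20 = 86 ^ 20 = a6

d9 ba c5 74 d7 da a6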